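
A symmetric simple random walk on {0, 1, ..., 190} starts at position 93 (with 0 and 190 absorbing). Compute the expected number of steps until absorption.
E[τ | X_0 = 93] = 9021

Let v_k = E[τ | X_0 = k]. Boundary: v_0 = v_190 = 0. Recurrence: v_k = 1 + (v_{k-1} + v_{k+1})/2 for 1 ≤ k ≤ 189. The particular solution to v_k − (v_{k-1} + v_{k+1})/2 = 1 is v_k = −k^2. Adding homogeneous solution A + B k and matching boundaries gives v_k = k (190 − k). Substituting k = 93: v_93 = 93 · 97 = 9021.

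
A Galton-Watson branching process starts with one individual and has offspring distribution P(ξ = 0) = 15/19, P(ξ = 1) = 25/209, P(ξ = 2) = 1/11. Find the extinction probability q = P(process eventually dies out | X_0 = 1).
q = 1

Mean offspring μ = 0·15/19 + 1·25/209 + 2·1/11 = 63/209 ≤ 1. For μ ≤ 1 with offspring not concentrated at 1, the Galton-Watson process goes extinct almost surely, so q = 1.
(Algebraic check: The pgf is f(s) = 15/19 + 25/209·s + 1/11·s². The extinction probability q is the smallest fixed point of f in [0, 1]. Setting s = f(s):
  1/11·s² + (25/209 − 1)·s + 15/19 = 0
  1/11·s² − (15/19 + 1/11)·s + 15/19 = 0
which factors as (s − 1)·(1/11·s − 15/19) = 0, giving roots s = 1 and s = (15/19)/(1/11) = 165/19. Since 165/19 ≥ 1, the smallest root in [0, 1] is s = 1.)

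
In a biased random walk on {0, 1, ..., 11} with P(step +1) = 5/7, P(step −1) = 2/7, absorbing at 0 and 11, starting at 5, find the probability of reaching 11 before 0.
P(hit 11 before 0) = (1 − (2/5)^5) / (1 − (2/5)^11) = 16109375/16275359

Let u_k denote P(reach 11 before 0 | start at k). Boundary: u_0 = 0, u_11 = 1. Recurrence: u_k = 5/7·u_{k+1} + 2/7·u_{k-1} for 1 ≤ k ≤ 10. Try u_k = A + B·r^k with r = q/p = (2/7)/(5/7) = 2/5. Substitution satisfies the recurrence; boundary conditions give:
  u_k = (1 − r^k) / (1 − r^N) = (1 − (2/5)^5) / (1 − (2/5)^11) = 16109375/16275359.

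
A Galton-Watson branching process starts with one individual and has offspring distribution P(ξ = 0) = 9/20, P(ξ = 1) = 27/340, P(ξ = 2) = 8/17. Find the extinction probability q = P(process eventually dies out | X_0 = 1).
q = 153/160

The pgf is f(s) = 9/20 + 27/340·s + 8/17·s². The extinction probability q is the smallest fixed point of f in [0, 1]. Setting s = f(s):
  8/17·s² + (27/340 − 1)·s + 9/20 = 0
  8/17·s² − (9/20 + 8/17)·s + 9/20 = 0
which factors as (s − 1)·(8/17·s − 9/20) = 0, giving roots s = 1 and s = (9/20)/(8/17) = 153/160.
Mean offspring μ = 27/340 + 2·8/17 = 347/340 > 1 (supercritical), so q < 1. The extinction probability is the smaller root: q = (9/20)/(8/17) = 153/160.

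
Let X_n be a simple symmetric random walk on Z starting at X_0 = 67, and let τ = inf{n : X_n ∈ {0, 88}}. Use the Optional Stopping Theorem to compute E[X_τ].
E[X_τ] = 67

X_n is a martingale and τ is a bounded-mean stopping time (indeed τ is finite a.s. with bounded expectation since the walk is in a bounded region). By the OST, E[X_τ] = E[X_0] = 67. Equivalently: E[X_τ] = 88 · P(hit 88 first) + 0 · P(hit 0 first) = 88 · (67/88) = 67.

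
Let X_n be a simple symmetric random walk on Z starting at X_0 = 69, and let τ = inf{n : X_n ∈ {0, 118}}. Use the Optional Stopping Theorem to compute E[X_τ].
E[X_τ] = 69

X_n is a martingale and τ is a bounded-mean stopping time (indeed τ is finite a.s. with bounded expectation since the walk is in a bounded region). By the OST, E[X_τ] = E[X_0] = 69. Equivalently: E[X_τ] = 118 · P(hit 118 first) + 0 · P(hit 0 first) = 118 · (69/118) = 69.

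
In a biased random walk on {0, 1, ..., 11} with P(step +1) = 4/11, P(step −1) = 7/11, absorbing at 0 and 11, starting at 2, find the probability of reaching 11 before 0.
P(hit 11 before 0) = (1 − (7/4)^2) / (1 − (7/4)^11) = 2883584/657710813

Let u_k denote P(reach 11 before 0 | start at k). Boundary: u_0 = 0, u_11 = 1. Recurrence: u_k = 4/11·u_{k+1} + 7/11·u_{k-1} for 1 ≤ k ≤ 10. Try u_k = A + B·r^k with r = q/p = (7/11)/(4/11) = 7/4. Substitution satisfies the recurrence; boundary conditions give:
  u_k = (1 − r^k) / (1 − r^N) = (1 − (7/4)^2) / (1 − (7/4)^11) = 2883584/657710813.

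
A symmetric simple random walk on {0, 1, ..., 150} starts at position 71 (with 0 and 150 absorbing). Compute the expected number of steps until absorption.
E[τ | X_0 = 71] = 5609

Let v_k = E[τ | X_0 = k]. Boundary: v_0 = v_150 = 0. Recurrence: v_k = 1 + (v_{k-1} + v_{k+1})/2 for 1 ≤ k ≤ 149. The particular solution to v_k − (v_{k-1} + v_{k+1})/2 = 1 is v_k = −k^2. Adding homogeneous solution A + B k and matching boundaries gives v_k = k (150 − k). Substituting k = 71: v_71 = 71 · 79 = 5609.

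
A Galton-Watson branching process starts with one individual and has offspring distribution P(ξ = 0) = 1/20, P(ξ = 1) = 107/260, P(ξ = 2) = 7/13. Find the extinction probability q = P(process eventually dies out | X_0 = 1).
q = 13/140

The pgf is f(s) = 1/20 + 107/260·s + 7/13·s². The extinction probability q is the smallest fixed point of f in [0, 1]. Setting s = f(s):
  7/13·s² + (107/260 − 1)·s + 1/20 = 0
  7/13·s² − (1/20 + 7/13)·s + 1/20 = 0
which factors as (s − 1)·(7/13·s − 1/20) = 0, giving roots s = 1 and s = (1/20)/(7/13) = 13/140.
Mean offspring μ = 107/260 + 2·7/13 = 387/260 > 1 (supercritical), so q < 1. The extinction probability is the smaller root: q = (1/20)/(7/13) = 13/140.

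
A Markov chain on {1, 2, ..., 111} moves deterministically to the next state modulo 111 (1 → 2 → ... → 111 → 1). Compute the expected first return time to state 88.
E[T_88 | X_0 = 88] = 111

The chain cycles deterministically, so starting at state 88 it returns in exactly 111 steps. Equivalently, the stationary distribution is uniform π_j = 1/111 for every state j, so by Kac's formula E[T_88] = 1/π_88 = 111.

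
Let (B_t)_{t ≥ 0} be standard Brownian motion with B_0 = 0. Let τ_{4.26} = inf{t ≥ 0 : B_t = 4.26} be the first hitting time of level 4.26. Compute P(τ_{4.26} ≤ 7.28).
P(τ_{4.26} ≤ 7.28) = 2(1 − Φ(4.26/√7.28)) = 2(1 − Φ(1.5789)) ≈ 0.1144

By the reflection principle for standard BM, P(τ_b ≤ t) = 2 · P(B_t ≥ b). Since B_t ~ N(0, t), P(B_t ≥ 4.26) = 1 − Φ(4.26/√t) = 1 − Φ(4.26/√7.28) = 1 − Φ(1.5789) ≈ 0.05718. Doubling: P(τ_{4.26} ≤ 7.28) ≈ 2 · 0.05718 = 0.11436 ≈ 0.1144.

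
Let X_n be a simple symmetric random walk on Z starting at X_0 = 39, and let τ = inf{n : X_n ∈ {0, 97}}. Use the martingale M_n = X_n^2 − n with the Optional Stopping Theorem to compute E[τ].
E[τ] = 2262

M_n = X_n^2 − n is a martingale (since E[X_{n+1}^2 | F_n] = X_n^2 + 1). By OST (τ has finite mean in a bounded region), E[M_τ] = E[M_0] = X_0^2 − 0 = 39^2 = 1521. Also E[M_τ] = E[X_τ^2] − E[τ]. The walk exits at 0 or 97, with P(hit 97 first) = 39/97, so E[X_τ^2] = 97^2 · 39/97 + 0 = 3783. Thus E[τ] = E[X_τ^2] − E[M_τ] = 3783 − 1521 = 2262 = 39(97 − 39) = 2262.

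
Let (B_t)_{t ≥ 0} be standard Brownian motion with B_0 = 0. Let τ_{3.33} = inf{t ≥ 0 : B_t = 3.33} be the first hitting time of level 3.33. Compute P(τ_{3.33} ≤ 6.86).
P(τ_{3.33} ≤ 6.86) = 2(1 − Φ(3.33/√6.86)) = 2(1 − Φ(1.2714)) ≈ 0.2036

By the reflection principle for standard BM, P(τ_b ≤ t) = 2 · P(B_t ≥ b). Since B_t ~ N(0, t), P(B_t ≥ 3.33) = 1 − Φ(3.33/√t) = 1 − Φ(3.33/√6.86) = 1 − Φ(1.2714) ≈ 0.10179. Doubling: P(τ_{3.33} ≤ 6.86) ≈ 2 · 0.10179 = 0.20358 ≈ 0.2036.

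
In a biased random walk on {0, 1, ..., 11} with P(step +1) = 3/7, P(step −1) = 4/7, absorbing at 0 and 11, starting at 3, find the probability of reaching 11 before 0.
P(hit 11 before 0) = (1 − (4/3)^3) / (1 − (4/3)^11) = 242757/4017157

Let u_k denote P(reach 11 before 0 | start at k). Boundary: u_0 = 0, u_11 = 1. Recurrence: u_k = 3/7·u_{k+1} + 4/7·u_{k-1} for 1 ≤ k ≤ 10. Try u_k = A + B·r^k with r = q/p = (4/7)/(3/7) = 4/3. Substitution satisfies the recurrence; boundary conditions give:
  u_k = (1 − r^k) / (1 − r^N) = (1 − (4/3)^3) / (1 − (4/3)^11) = 242757/4017157.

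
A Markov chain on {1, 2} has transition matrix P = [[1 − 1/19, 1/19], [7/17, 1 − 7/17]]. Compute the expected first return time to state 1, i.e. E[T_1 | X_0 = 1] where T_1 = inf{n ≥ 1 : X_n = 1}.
E[T_1 | X_0 = 1] = 1/π_1 = 150/133

For an irreducible recurrent Markov chain with stationary distribution π, E[T_i | X_0 = i] = 1/π_i (Kac's formula). Here π_1 = (7/17)/(1/19 + 7/17) = (7/17)/(150/323) = 133/150, so E[T_1 | X_0 = 1] = 1/π_1 = (1/19 + 7/17)/(7/17) = (150/323)/(7/17) = 150/133.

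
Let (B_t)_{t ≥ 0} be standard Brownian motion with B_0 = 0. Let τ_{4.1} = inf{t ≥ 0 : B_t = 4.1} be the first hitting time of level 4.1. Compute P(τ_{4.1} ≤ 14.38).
P(τ_{4.1} ≤ 14.38) = 2(1 − Φ(4.1/√14.38)) = 2(1 − Φ(1.0812)) ≈ 0.2796

By the reflection principle for standard BM, P(τ_b ≤ t) = 2 · P(B_t ≥ b). Since B_t ~ N(0, t), P(B_t ≥ 4.1) = 1 − Φ(4.1/√t) = 1 − Φ(4.1/√14.38) = 1 − Φ(1.0812) ≈ 0.13980. Doubling: P(τ_{4.1} ≤ 14.38) ≈ 2 · 0.13980 = 0.27960 ≈ 0.2796.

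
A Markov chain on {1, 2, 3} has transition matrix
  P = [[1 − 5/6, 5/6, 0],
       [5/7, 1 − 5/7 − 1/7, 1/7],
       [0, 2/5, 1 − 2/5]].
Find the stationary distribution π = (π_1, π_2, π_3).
π = (12/31, 14/31, 5/31)

This is a birth-death chain on three states, which satisfies detailed balance: π_1 · P_{12} = π_2 · P_{21} and π_2 · P_{23} = π_3 · P_{32}.
From π_1 · 5/6 = π_2 · 5/7: π_2/π_1 = (5/6)/(5/7) = 7/6.
From π_2 · 1/7 = π_3 · 2/5: π_3/π_2 = (1/7)/(2/5) = 5/14.
Take π_1 proportional to 1; then unnormalized π = (1, 7/6, 5/12). Normalize by dividing by the sum 31/12:
  π = (12/31, 14/31, 5/31).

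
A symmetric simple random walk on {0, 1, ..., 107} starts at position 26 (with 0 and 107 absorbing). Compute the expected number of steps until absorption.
E[τ | X_0 = 26] = 2106

Let v_k = E[τ | X_0 = k]. Boundary: v_0 = v_107 = 0. Recurrence: v_k = 1 + (v_{k-1} + v_{k+1})/2 for 1 ≤ k ≤ 106. The particular solution to v_k − (v_{k-1} + v_{k+1})/2 = 1 is v_k = −k^2. Adding homogeneous solution A + B k and matching boundaries gives v_k = k (107 − k). Substituting k = 26: v_26 = 26 · 81 = 2106.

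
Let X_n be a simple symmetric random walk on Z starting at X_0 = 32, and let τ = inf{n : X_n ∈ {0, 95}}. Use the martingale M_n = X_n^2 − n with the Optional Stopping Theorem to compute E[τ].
E[τ] = 2016

M_n = X_n^2 − n is a martingale (since E[X_{n+1}^2 | F_n] = X_n^2 + 1). By OST (τ has finite mean in a bounded region), E[M_τ] = E[M_0] = X_0^2 − 0 = 32^2 = 1024. Also E[M_τ] = E[X_τ^2] − E[τ]. The walk exits at 0 or 95, with P(hit 95 first) = 32/95, so E[X_τ^2] = 95^2 · 32/95 + 0 = 3040. Thus E[τ] = E[X_τ^2] − E[M_τ] = 3040 − 1024 = 2016 = 32(95 − 32) = 2016.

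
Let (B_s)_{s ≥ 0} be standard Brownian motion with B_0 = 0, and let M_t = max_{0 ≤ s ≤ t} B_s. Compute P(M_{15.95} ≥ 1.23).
P(M_{15.95} ≥ 1.23) = 2·P(B_{15.95} ≥ 1.23) = 2(1 − Φ(1.23/√15.95)) ≈ 0.7581

By the reflection principle for Brownian motion, P(M_t ≥ a) = 2 · P(B_t ≥ a) for a ≥ 0. Since B_t ~ N(0, t), P(B_t ≥ 1.23) = 1 − Φ(1.23/√t) = 1 − Φ(1.23/√15.95) = 1 − Φ(0.3080). So
  P(M_{15.95} ≥ 1.23) = 2(1 − Φ(0.3080)) ≈ 0.7581.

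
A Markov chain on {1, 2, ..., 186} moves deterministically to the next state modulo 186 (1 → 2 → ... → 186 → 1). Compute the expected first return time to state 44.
E[T_44 | X_0 = 44] = 186

The chain cycles deterministically, so starting at state 44 it returns in exactly 186 steps. Equivalently, the stationary distribution is uniform π_j = 1/186 for every state j, so by Kac's formula E[T_44] = 1/π_44 = 186.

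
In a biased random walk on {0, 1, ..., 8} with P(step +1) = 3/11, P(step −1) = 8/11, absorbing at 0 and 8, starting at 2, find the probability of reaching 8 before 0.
P(hit 8 before 0) = (1 − (8/3)^2) / (1 − (8/3)^8) = 729/304921

Let u_k denote P(reach 8 before 0 | start at k). Boundary: u_0 = 0, u_8 = 1. Recurrence: u_k = 3/11·u_{k+1} + 8/11·u_{k-1} for 1 ≤ k ≤ 7. Try u_k = A + B·r^k with r = q/p = (8/11)/(3/11) = 8/3. Substitution satisfies the recurrence; boundary conditions give:
  u_k = (1 − r^k) / (1 − r^N) = (1 − (8/3)^2) / (1 − (8/3)^8) = 729/304921.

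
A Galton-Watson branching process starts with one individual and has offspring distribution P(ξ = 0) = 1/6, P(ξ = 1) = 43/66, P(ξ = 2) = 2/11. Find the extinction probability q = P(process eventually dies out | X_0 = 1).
q = 11/12

The pgf is f(s) = 1/6 + 43/66·s + 2/11·s². The extinction probability q is the smallest fixed point of f in [0, 1]. Setting s = f(s):
  2/11·s² + (43/66 − 1)·s + 1/6 = 0
  2/11·s² − (1/6 + 2/11)·s + 1/6 = 0
which factors as (s − 1)·(2/11·s − 1/6) = 0, giving roots s = 1 and s = (1/6)/(2/11) = 11/12.
Mean offspring μ = 43/66 + 2·2/11 = 67/66 > 1 (supercritical), so q < 1. The extinction probability is the smaller root: q = (1/6)/(2/11) = 11/12.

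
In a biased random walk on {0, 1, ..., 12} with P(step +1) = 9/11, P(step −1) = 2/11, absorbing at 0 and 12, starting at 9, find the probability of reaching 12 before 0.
P(hit 12 before 0) = (1 − (2/9)^9) / (1 − (2/9)^12) = 391718673/391719185

Let u_k denote P(reach 12 before 0 | start at k). Boundary: u_0 = 0, u_12 = 1. Recurrence: u_k = 9/11·u_{k+1} + 2/11·u_{k-1} for 1 ≤ k ≤ 11. Try u_k = A + B·r^k with r = q/p = (2/11)/(9/11) = 2/9. Substitution satisfies the recurrence; boundary conditions give:
  u_k = (1 − r^k) / (1 − r^N) = (1 − (2/9)^9) / (1 − (2/9)^12) = 391718673/391719185.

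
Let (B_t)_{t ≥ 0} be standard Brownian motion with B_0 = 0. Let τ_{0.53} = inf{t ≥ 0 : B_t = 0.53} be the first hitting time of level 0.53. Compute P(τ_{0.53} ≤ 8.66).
P(τ_{0.53} ≤ 8.66) = 2(1 − Φ(0.53/√8.66)) = 2(1 − Φ(0.1801)) ≈ 0.8571

By the reflection principle for standard BM, P(τ_b ≤ t) = 2 · P(B_t ≥ b). Since B_t ~ N(0, t), P(B_t ≥ 0.53) = 1 − Φ(0.53/√t) = 1 − Φ(0.53/√8.66) = 1 − Φ(0.1801) ≈ 0.42854. Doubling: P(τ_{0.53} ≤ 8.66) ≈ 2 · 0.42854 = 0.85708 ≈ 0.8571.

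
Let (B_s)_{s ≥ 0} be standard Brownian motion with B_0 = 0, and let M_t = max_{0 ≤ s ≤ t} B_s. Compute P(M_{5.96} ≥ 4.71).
P(M_{5.96} ≥ 4.71) = 2·P(B_{5.96} ≥ 4.71) = 2(1 − Φ(4.71/√5.96)) ≈ 0.0537

By the reflection principle for Brownian motion, P(M_t ≥ a) = 2 · P(B_t ≥ a) for a ≥ 0. Since B_t ~ N(0, t), P(B_t ≥ 4.71) = 1 − Φ(4.71/√t) = 1 − Φ(4.71/√5.96) = 1 − Φ(1.9293). So
  P(M_{5.96} ≥ 4.71) = 2(1 − Φ(1.9293)) ≈ 0.0537.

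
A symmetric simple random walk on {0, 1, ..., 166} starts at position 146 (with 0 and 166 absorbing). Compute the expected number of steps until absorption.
E[τ | X_0 = 146] = 2920

Let v_k = E[τ | X_0 = k]. Boundary: v_0 = v_166 = 0. Recurrence: v_k = 1 + (v_{k-1} + v_{k+1})/2 for 1 ≤ k ≤ 165. The particular solution to v_k − (v_{k-1} + v_{k+1})/2 = 1 is v_k = −k^2. Adding homogeneous solution A + B k and matching boundaries gives v_k = k (166 − k). Substituting k = 146: v_146 = 146 · 20 = 2920.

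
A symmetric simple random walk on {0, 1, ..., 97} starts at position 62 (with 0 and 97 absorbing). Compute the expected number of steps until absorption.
E[τ | X_0 = 62] = 2170

Let v_k = E[τ | X_0 = k]. Boundary: v_0 = v_97 = 0. Recurrence: v_k = 1 + (v_{k-1} + v_{k+1})/2 for 1 ≤ k ≤ 96. The particular solution to v_k − (v_{k-1} + v_{k+1})/2 = 1 is v_k = −k^2. Adding homogeneous solution A + B k and matching boundaries gives v_k = k (97 − k). Substituting k = 62: v_62 = 62 · 35 = 2170.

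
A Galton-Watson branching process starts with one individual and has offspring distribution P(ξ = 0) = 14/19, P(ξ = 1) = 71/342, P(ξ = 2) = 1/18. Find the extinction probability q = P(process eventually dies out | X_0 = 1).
q = 1

Mean offspring μ = 0·14/19 + 1·71/342 + 2·1/18 = 109/342 ≤ 1. For μ ≤ 1 with offspring not concentrated at 1, the Galton-Watson process goes extinct almost surely, so q = 1.
(Algebraic check: The pgf is f(s) = 14/19 + 71/342·s + 1/18·s². The extinction probability q is the smallest fixed point of f in [0, 1]. Setting s = f(s):
  1/18·s² + (71/342 − 1)·s + 14/19 = 0
  1/18·s² − (14/19 + 1/18)·s + 14/19 = 0
which factors as (s − 1)·(1/18·s − 14/19) = 0, giving roots s = 1 and s = (14/19)/(1/18) = 252/19. Since 252/19 ≥ 1, the smallest root in [0, 1] is s = 1.)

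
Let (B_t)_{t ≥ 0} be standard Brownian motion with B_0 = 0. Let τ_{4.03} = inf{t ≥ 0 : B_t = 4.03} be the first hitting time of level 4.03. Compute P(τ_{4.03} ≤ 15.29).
P(τ_{4.03} ≤ 15.29) = 2(1 − Φ(4.03/√15.29)) = 2(1 − Φ(1.0306)) ≈ 0.3027

By the reflection principle for standard BM, P(τ_b ≤ t) = 2 · P(B_t ≥ b). Since B_t ~ N(0, t), P(B_t ≥ 4.03) = 1 − Φ(4.03/√t) = 1 − Φ(4.03/√15.29) = 1 − Φ(1.0306) ≈ 0.15136. Doubling: P(τ_{4.03} ≤ 15.29) ≈ 2 · 0.15136 = 0.30272 ≈ 0.3027.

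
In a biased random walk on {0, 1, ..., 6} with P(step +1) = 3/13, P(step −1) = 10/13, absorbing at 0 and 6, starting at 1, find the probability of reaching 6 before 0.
P(hit 6 before 0) = (1 − (10/3)^1) / (1 − (10/3)^6) = 243/142753

Let u_k denote P(reach 6 before 0 | start at k). Boundary: u_0 = 0, u_6 = 1. Recurrence: u_k = 3/13·u_{k+1} + 10/13·u_{k-1} for 1 ≤ k ≤ 5. Try u_k = A + B·r^k with r = q/p = (10/13)/(3/13) = 10/3. Substitution satisfies the recurrence; boundary conditions give:
  u_k = (1 − r^k) / (1 − r^N) = (1 − (10/3)^1) / (1 − (10/3)^6) = 243/142753.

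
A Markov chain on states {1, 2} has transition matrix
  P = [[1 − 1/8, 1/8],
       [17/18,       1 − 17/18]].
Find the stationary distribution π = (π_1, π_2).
π_1 = 68/77, π_2 = 9/77

Solve πP = π with π_1 + π_2 = 1. From πP = π: π_1 · (1 − 1/8) + π_2 · 17/18 = π_1 ⇒ π_2 · 17/18 = π_1 · 1/8 ⇒ π_2/π_1 = (1/8)/(17/18) = 9/68. Together with π_1 + π_2 = 1:
  π_1 = (17/18)/(1/8 + 17/18) = (17/18)/(77/72) = 68/77,
  π_2 = (1/8)/(1/8 + 17/18) = (1/8)/(77/72) = 9/77.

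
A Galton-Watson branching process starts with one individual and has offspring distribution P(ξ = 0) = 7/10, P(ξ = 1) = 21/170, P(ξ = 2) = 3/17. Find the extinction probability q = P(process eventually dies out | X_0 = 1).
q = 1

Mean offspring μ = 0·7/10 + 1·21/170 + 2·3/17 = 81/170 ≤ 1. For μ ≤ 1 with offspring not concentrated at 1, the Galton-Watson process goes extinct almost surely, so q = 1.
(Algebraic check: The pgf is f(s) = 7/10 + 21/170·s + 3/17·s². The extinction probability q is the smallest fixed point of f in [0, 1]. Setting s = f(s):
  3/17·s² + (21/170 − 1)·s + 7/10 = 0
  3/17·s² − (7/10 + 3/17)·s + 7/10 = 0
which factors as (s − 1)·(3/17·s − 7/10) = 0, giving roots s = 1 and s = (7/10)/(3/17) = 119/30. Since 119/30 ≥ 1, the smallest root in [0, 1] is s = 1.)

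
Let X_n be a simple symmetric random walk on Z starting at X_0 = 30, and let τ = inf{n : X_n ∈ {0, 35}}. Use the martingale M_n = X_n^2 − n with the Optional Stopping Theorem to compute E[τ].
E[τ] = 150

M_n = X_n^2 − n is a martingale (since E[X_{n+1}^2 | F_n] = X_n^2 + 1). By OST (τ has finite mean in a bounded region), E[M_τ] = E[M_0] = X_0^2 − 0 = 30^2 = 900. Also E[M_τ] = E[X_τ^2] − E[τ]. The walk exits at 0 or 35, with P(hit 35 first) = 30/35, so E[X_τ^2] = 35^2 · 30/35 + 0 = 1050. Thus E[τ] = E[X_τ^2] − E[M_τ] = 1050 − 900 = 150 = 30(35 − 30) = 150.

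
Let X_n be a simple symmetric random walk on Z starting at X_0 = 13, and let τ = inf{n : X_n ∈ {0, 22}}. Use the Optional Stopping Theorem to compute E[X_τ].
E[X_τ] = 13

X_n is a martingale and τ is a bounded-mean stopping time (indeed τ is finite a.s. with bounded expectation since the walk is in a bounded region). By the OST, E[X_τ] = E[X_0] = 13. Equivalently: E[X_τ] = 22 · P(hit 22 first) + 0 · P(hit 0 first) = 22 · (13/22) = 13.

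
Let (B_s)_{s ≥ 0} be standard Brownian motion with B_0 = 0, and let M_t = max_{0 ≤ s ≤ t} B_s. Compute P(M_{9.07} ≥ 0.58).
P(M_{9.07} ≥ 0.58) = 2·P(B_{9.07} ≥ 0.58) = 2(1 − Φ(0.58/√9.07)) ≈ 0.8473

By the reflection principle for Brownian motion, P(M_t ≥ a) = 2 · P(B_t ≥ a) for a ≥ 0. Since B_t ~ N(0, t), P(B_t ≥ 0.58) = 1 − Φ(0.58/√t) = 1 − Φ(0.58/√9.07) = 1 − Φ(0.1926). So
  P(M_{9.07} ≥ 0.58) = 2(1 − Φ(0.1926)) ≈ 0.8473.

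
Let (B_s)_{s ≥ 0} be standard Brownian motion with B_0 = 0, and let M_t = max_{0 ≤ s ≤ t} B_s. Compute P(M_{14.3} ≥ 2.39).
P(M_{14.3} ≥ 2.39) = 2·P(B_{14.3} ≥ 2.39) = 2(1 − Φ(2.39/√14.3)) ≈ 0.5274

By the reflection principle for Brownian motion, P(M_t ≥ a) = 2 · P(B_t ≥ a) for a ≥ 0. Since B_t ~ N(0, t), P(B_t ≥ 2.39) = 1 − Φ(2.39/√t) = 1 − Φ(2.39/√14.3) = 1 − Φ(0.6320). So
  P(M_{14.3} ≥ 2.39) = 2(1 − Φ(0.6320)) ≈ 0.5274.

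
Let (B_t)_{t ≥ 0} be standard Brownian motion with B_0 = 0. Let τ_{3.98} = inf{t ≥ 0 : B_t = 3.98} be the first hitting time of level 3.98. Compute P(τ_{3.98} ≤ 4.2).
P(τ_{3.98} ≤ 4.2) = 2(1 − Φ(3.98/√4.2)) = 2(1 − Φ(1.9420)) ≈ 0.0521

By the reflection principle for standard BM, P(τ_b ≤ t) = 2 · P(B_t ≥ b). Since B_t ~ N(0, t), P(B_t ≥ 3.98) = 1 − Φ(3.98/√t) = 1 − Φ(3.98/√4.2) = 1 − Φ(1.9420) ≈ 0.02607. Doubling: P(τ_{3.98} ≤ 4.2) ≈ 2 · 0.02607 = 0.05214 ≈ 0.0521.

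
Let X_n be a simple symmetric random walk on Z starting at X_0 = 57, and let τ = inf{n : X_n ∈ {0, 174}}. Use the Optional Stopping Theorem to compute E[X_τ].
E[X_τ] = 57

X_n is a martingale and τ is a bounded-mean stopping time (indeed τ is finite a.s. with bounded expectation since the walk is in a bounded region). By the OST, E[X_τ] = E[X_0] = 57. Equivalently: E[X_τ] = 174 · P(hit 174 first) + 0 · P(hit 0 first) = 174 · (57/174) = 57.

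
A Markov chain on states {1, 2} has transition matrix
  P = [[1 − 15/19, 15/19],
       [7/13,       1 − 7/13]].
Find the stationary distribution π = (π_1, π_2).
π_1 = 133/328, π_2 = 195/328

Solve πP = π with π_1 + π_2 = 1. From πP = π: π_1 · (1 − 15/19) + π_2 · 7/13 = π_1 ⇒ π_2 · 7/13 = π_1 · 15/19 ⇒ π_2/π_1 = (15/19)/(7/13) = 195/133. Together with π_1 + π_2 = 1:
  π_1 = (7/13)/(15/19 + 7/13) = (7/13)/(328/247) = 133/328,
  π_2 = (15/19)/(15/19 + 7/13) = (15/19)/(328/247) = 195/328.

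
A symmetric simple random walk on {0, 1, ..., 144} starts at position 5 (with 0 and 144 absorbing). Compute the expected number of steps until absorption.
E[τ | X_0 = 5] = 695

Let v_k = E[τ | X_0 = k]. Boundary: v_0 = v_144 = 0. Recurrence: v_k = 1 + (v_{k-1} + v_{k+1})/2 for 1 ≤ k ≤ 143. The particular solution to v_k − (v_{k-1} + v_{k+1})/2 = 1 is v_k = −k^2. Adding homogeneous solution A + B k and matching boundaries gives v_k = k (144 − k). Substituting k = 5: v_5 = 5 · 139 = 695.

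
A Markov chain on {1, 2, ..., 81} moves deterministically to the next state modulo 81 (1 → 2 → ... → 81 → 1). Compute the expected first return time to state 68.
E[T_68 | X_0 = 68] = 81

The chain cycles deterministically, so starting at state 68 it returns in exactly 81 steps. Equivalently, the stationary distribution is uniform π_j = 1/81 for every state j, so by Kac's formula E[T_68] = 1/π_68 = 81.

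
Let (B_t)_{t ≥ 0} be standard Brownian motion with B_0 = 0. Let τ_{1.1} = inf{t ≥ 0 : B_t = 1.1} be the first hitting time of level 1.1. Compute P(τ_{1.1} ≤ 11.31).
P(τ_{1.1} ≤ 11.31) = 2(1 − Φ(1.1/√11.31)) = 2(1 − Φ(0.3271)) ≈ 0.7436

By the reflection principle for standard BM, P(τ_b ≤ t) = 2 · P(B_t ≥ b). Since B_t ~ N(0, t), P(B_t ≥ 1.1) = 1 − Φ(1.1/√t) = 1 − Φ(1.1/√11.31) = 1 − Φ(0.3271) ≈ 0.37180. Doubling: P(τ_{1.1} ≤ 11.31) ≈ 2 · 0.37180 = 0.74360 ≈ 0.7436.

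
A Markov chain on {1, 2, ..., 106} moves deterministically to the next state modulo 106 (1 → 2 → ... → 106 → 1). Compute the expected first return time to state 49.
E[T_49 | X_0 = 49] = 106

The chain cycles deterministically, so starting at state 49 it returns in exactly 106 steps. Equivalently, the stationary distribution is uniform π_j = 1/106 for every state j, so by Kac's formula E[T_49] = 1/π_49 = 106.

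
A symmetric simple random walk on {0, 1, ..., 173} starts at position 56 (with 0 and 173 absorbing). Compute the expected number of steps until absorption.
E[τ | X_0 = 56] = 6552

Let v_k = E[τ | X_0 = k]. Boundary: v_0 = v_173 = 0. Recurrence: v_k = 1 + (v_{k-1} + v_{k+1})/2 for 1 ≤ k ≤ 172. The particular solution to v_k − (v_{k-1} + v_{k+1})/2 = 1 is v_k = −k^2. Adding homogeneous solution A + B k and matching boundaries gives v_k = k (173 − k). Substituting k = 56: v_56 = 56 · 117 = 6552.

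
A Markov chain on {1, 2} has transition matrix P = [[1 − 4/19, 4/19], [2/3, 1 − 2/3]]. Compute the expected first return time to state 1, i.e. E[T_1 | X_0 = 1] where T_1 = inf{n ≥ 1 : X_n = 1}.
E[T_1 | X_0 = 1] = 1/π_1 = 25/19

For an irreducible recurrent Markov chain with stationary distribution π, E[T_i | X_0 = i] = 1/π_i (Kac's formula). Here π_1 = (2/3)/(4/19 + 2/3) = (2/3)/(50/57) = 19/25, so E[T_1 | X_0 = 1] = 1/π_1 = (4/19 + 2/3)/(2/3) = (50/57)/(2/3) = 25/19.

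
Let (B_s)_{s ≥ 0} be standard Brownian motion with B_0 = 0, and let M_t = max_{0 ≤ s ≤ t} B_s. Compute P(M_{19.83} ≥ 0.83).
P(M_{19.83} ≥ 0.83) = 2·P(B_{19.83} ≥ 0.83) = 2(1 − Φ(0.83/√19.83)) ≈ 0.8521

By the reflection principle for Brownian motion, P(M_t ≥ a) = 2 · P(B_t ≥ a) for a ≥ 0. Since B_t ~ N(0, t), P(B_t ≥ 0.83) = 1 − Φ(0.83/√t) = 1 − Φ(0.83/√19.83) = 1 − Φ(0.1864). So
  P(M_{19.83} ≥ 0.83) = 2(1 − Φ(0.1864)) ≈ 0.8521.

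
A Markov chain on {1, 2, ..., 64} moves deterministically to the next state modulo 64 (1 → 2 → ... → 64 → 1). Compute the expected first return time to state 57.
E[T_57 | X_0 = 57] = 64

The chain cycles deterministically, so starting at state 57 it returns in exactly 64 steps. Equivalently, the stationary distribution is uniform π_j = 1/64 for every state j, so by Kac's formula E[T_57] = 1/π_57 = 64.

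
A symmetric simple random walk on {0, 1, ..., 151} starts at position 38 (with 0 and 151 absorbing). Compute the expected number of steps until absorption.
E[τ | X_0 = 38] = 4294

Let v_k = E[τ | X_0 = k]. Boundary: v_0 = v_151 = 0. Recurrence: v_k = 1 + (v_{k-1} + v_{k+1})/2 for 1 ≤ k ≤ 150. The particular solution to v_k − (v_{k-1} + v_{k+1})/2 = 1 is v_k = −k^2. Adding homogeneous solution A + B k and matching boundaries gives v_k = k (151 − k). Substituting k = 38: v_38 = 38 · 113 = 4294.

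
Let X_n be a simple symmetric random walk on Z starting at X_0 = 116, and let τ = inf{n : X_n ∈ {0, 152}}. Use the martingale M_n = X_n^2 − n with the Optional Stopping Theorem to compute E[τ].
E[τ] = 4176

M_n = X_n^2 − n is a martingale (since E[X_{n+1}^2 | F_n] = X_n^2 + 1). By OST (τ has finite mean in a bounded region), E[M_τ] = E[M_0] = X_0^2 − 0 = 116^2 = 13456. Also E[M_τ] = E[X_τ^2] − E[τ]. The walk exits at 0 or 152, with P(hit 152 first) = 116/152, so E[X_τ^2] = 152^2 · 116/152 + 0 = 17632. Thus E[τ] = E[X_τ^2] − E[M_τ] = 17632 − 13456 = 4176 = 116(152 − 116) = 4176.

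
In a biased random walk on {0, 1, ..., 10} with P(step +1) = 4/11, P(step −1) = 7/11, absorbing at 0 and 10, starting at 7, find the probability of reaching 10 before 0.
P(hit 10 before 0) = (1 − (7/4)^7) / (1 − (7/4)^10) = 17219392/93808891

Let u_k denote P(reach 10 before 0 | start at k). Boundary: u_0 = 0, u_10 = 1. Recurrence: u_k = 4/11·u_{k+1} + 7/11·u_{k-1} for 1 ≤ k ≤ 9. Try u_k = A + B·r^k with r = q/p = (7/11)/(4/11) = 7/4. Substitution satisfies the recurrence; boundary conditions give:
  u_k = (1 − r^k) / (1 − r^N) = (1 − (7/4)^7) / (1 − (7/4)^10) = 17219392/93808891.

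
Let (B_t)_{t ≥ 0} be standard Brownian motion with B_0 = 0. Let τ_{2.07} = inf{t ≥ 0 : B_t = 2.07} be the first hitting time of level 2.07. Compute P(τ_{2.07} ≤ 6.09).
P(τ_{2.07} ≤ 6.09) = 2(1 − Φ(2.07/√6.09)) = 2(1 − Φ(0.8388)) ≈ 0.4016

By the reflection principle for standard BM, P(τ_b ≤ t) = 2 · P(B_t ≥ b). Since B_t ~ N(0, t), P(B_t ≥ 2.07) = 1 − Φ(2.07/√t) = 1 − Φ(2.07/√6.09) = 1 − Φ(0.8388) ≈ 0.20079. Doubling: P(τ_{2.07} ≤ 6.09) ≈ 2 · 0.20079 = 0.40158 ≈ 0.4016.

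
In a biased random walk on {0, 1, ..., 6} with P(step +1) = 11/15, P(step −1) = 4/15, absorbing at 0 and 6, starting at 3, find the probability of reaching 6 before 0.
P(hit 6 before 0) = (1 − (4/11)^3) / (1 − (4/11)^6) = 1331/1395

Let u_k denote P(reach 6 before 0 | start at k). Boundary: u_0 = 0, u_6 = 1. Recurrence: u_k = 11/15·u_{k+1} + 4/15·u_{k-1} for 1 ≤ k ≤ 5. Try u_k = A + B·r^k with r = q/p = (4/15)/(11/15) = 4/11. Substitution satisfies the recurrence; boundary conditions give:
  u_k = (1 − r^k) / (1 − r^N) = (1 − (4/11)^3) / (1 − (4/11)^6) = 1331/1395.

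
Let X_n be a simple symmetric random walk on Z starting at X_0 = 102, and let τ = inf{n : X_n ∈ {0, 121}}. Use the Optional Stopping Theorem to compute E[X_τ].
E[X_τ] = 102

X_n is a martingale and τ is a bounded-mean stopping time (indeed τ is finite a.s. with bounded expectation since the walk is in a bounded region). By the OST, E[X_τ] = E[X_0] = 102. Equivalently: E[X_τ] = 121 · P(hit 121 first) + 0 · P(hit 0 first) = 121 · (102/121) = 102.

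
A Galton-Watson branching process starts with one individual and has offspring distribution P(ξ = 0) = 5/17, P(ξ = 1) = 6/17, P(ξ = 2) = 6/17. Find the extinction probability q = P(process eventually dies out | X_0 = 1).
q = 5/6

The pgf is f(s) = 5/17 + 6/17·s + 6/17·s². The extinction probability q is the smallest fixed point of f in [0, 1]. Setting s = f(s):
  6/17·s² + (6/17 − 1)·s + 5/17 = 0
  6/17·s² − (5/17 + 6/17)·s + 5/17 = 0
which factors as (s − 1)·(6/17·s − 5/17) = 0, giving roots s = 1 and s = (5/17)/(6/17) = 5/6.
Mean offspring μ = 6/17 + 2·6/17 = 18/17 > 1 (supercritical), so q < 1. The extinction probability is the smaller root: q = (5/17)/(6/17) = 5/6.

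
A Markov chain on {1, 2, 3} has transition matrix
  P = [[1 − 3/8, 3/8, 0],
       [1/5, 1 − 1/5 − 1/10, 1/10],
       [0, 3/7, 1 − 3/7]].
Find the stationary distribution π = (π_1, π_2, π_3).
π = (16/53, 30/53, 7/53)

This is a birth-death chain on three states, which satisfies detailed balance: π_1 · P_{12} = π_2 · P_{21} and π_2 · P_{23} = π_3 · P_{32}.
From π_1 · 3/8 = π_2 · 1/5: π_2/π_1 = (3/8)/(1/5) = 15/8.
From π_2 · 1/10 = π_3 · 3/7: π_3/π_2 = (1/10)/(3/7) = 7/30.
Take π_1 proportional to 1; then unnormalized π = (1, 15/8, 7/16). Normalize by dividing by the sum 53/16:
  π = (16/53, 30/53, 7/53).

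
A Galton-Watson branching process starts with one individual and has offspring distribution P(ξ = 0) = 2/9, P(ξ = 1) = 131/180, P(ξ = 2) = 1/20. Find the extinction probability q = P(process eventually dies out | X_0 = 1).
q = 1

Mean offspring μ = 0·2/9 + 1·131/180 + 2·1/20 = 149/180 ≤ 1. For μ ≤ 1 with offspring not concentrated at 1, the Galton-Watson process goes extinct almost surely, so q = 1.
(Algebraic check: The pgf is f(s) = 2/9 + 131/180·s + 1/20·s². The extinction probability q is the smallest fixed point of f in [0, 1]. Setting s = f(s):
  1/20·s² + (131/180 − 1)·s + 2/9 = 0
  1/20·s² − (2/9 + 1/20)·s + 2/9 = 0
which factors as (s − 1)·(1/20·s − 2/9) = 0, giving roots s = 1 and s = (2/9)/(1/20) = 40/9. Since 40/9 ≥ 1, the smallest root in [0, 1] is s = 1.)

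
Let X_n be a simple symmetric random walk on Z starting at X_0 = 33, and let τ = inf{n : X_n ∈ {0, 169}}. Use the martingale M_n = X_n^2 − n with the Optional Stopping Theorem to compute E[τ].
E[τ] = 4488

M_n = X_n^2 − n is a martingale (since E[X_{n+1}^2 | F_n] = X_n^2 + 1). By OST (τ has finite mean in a bounded region), E[M_τ] = E[M_0] = X_0^2 − 0 = 33^2 = 1089. Also E[M_τ] = E[X_τ^2] − E[τ]. The walk exits at 0 or 169, with P(hit 169 first) = 33/169, so E[X_τ^2] = 169^2 · 33/169 + 0 = 5577. Thus E[τ] = E[X_τ^2] − E[M_τ] = 5577 − 1089 = 4488 = 33(169 − 33) = 4488.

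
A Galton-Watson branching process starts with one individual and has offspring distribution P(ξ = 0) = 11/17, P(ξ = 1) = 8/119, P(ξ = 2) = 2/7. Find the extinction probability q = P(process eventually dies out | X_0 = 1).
q = 1

Mean offspring μ = 0·11/17 + 1·8/119 + 2·2/7 = 76/119 ≤ 1. For μ ≤ 1 with offspring not concentrated at 1, the Galton-Watson process goes extinct almost surely, so q = 1.
(Algebraic check: The pgf is f(s) = 11/17 + 8/119·s + 2/7·s². The extinction probability q is the smallest fixed point of f in [0, 1]. Setting s = f(s):
  2/7·s² + (8/119 − 1)·s + 11/17 = 0
  2/7·s² − (11/17 + 2/7)·s + 11/17 = 0
which factors as (s − 1)·(2/7·s − 11/17) = 0, giving roots s = 1 and s = (11/17)/(2/7) = 77/34. Since 77/34 ≥ 1, the smallest root in [0, 1] is s = 1.)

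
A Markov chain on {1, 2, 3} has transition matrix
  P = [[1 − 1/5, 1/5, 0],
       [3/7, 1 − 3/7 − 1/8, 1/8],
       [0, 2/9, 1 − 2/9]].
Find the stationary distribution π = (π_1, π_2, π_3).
π = (48/83, 112/415, 63/415)

This is a birth-death chain on three states, which satisfies detailed balance: π_1 · P_{12} = π_2 · P_{21} and π_2 · P_{23} = π_3 · P_{32}.
From π_1 · 1/5 = π_2 · 3/7: π_2/π_1 = (1/5)/(3/7) = 7/15.
From π_2 · 1/8 = π_3 · 2/9: π_3/π_2 = (1/8)/(2/9) = 9/16.
Take π_1 proportional to 1; then unnormalized π = (1, 7/15, 21/80). Normalize by dividing by the sum 83/48:
  π = (48/83, 112/415, 63/415).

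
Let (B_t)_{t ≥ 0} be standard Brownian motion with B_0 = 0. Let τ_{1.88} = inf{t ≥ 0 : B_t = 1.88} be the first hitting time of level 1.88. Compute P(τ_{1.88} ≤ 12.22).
P(τ_{1.88} ≤ 12.22) = 2(1 − Φ(1.88/√12.22)) = 2(1 − Φ(0.5378)) ≈ 0.5907

By the reflection principle for standard BM, P(τ_b ≤ t) = 2 · P(B_t ≥ b). Since B_t ~ N(0, t), P(B_t ≥ 1.88) = 1 − Φ(1.88/√t) = 1 − Φ(1.88/√12.22) = 1 − Φ(0.5378) ≈ 0.29536. Doubling: P(τ_{1.88} ≤ 12.22) ≈ 2 · 0.29536 = 0.59072 ≈ 0.5907.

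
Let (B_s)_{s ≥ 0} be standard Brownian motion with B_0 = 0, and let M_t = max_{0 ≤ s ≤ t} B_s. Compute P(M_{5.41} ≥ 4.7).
P(M_{5.41} ≥ 4.7) = 2·P(B_{5.41} ≥ 4.7) = 2(1 − Φ(4.7/√5.41)) ≈ 0.0433

By the reflection principle for Brownian motion, P(M_t ≥ a) = 2 · P(B_t ≥ a) for a ≥ 0. Since B_t ~ N(0, t), P(B_t ≥ 4.7) = 1 − Φ(4.7/√t) = 1 − Φ(4.7/√5.41) = 1 − Φ(2.0207). So
  P(M_{5.41} ≥ 4.7) = 2(1 − Φ(2.0207)) ≈ 0.0433.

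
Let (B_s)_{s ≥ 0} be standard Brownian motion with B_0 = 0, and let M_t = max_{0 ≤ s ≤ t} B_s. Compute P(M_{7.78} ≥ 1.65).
P(M_{7.78} ≥ 1.65) = 2·P(B_{7.78} ≥ 1.65) = 2(1 − Φ(1.65/√7.78)) ≈ 0.5541

By the reflection principle for Brownian motion, P(M_t ≥ a) = 2 · P(B_t ≥ a) for a ≥ 0. Since B_t ~ N(0, t), P(B_t ≥ 1.65) = 1 − Φ(1.65/√t) = 1 − Φ(1.65/√7.78) = 1 − Φ(0.5916). So
  P(M_{7.78} ≥ 1.65) = 2(1 − Φ(0.5916)) ≈ 0.5541.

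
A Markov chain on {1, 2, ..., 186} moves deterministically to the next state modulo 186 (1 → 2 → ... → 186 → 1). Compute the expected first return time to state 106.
E[T_106 | X_0 = 106] = 186

The chain cycles deterministically, so starting at state 106 it returns in exactly 186 steps. Equivalently, the stationary distribution is uniform π_j = 1/186 for every state j, so by Kac's formula E[T_106] = 1/π_106 = 186.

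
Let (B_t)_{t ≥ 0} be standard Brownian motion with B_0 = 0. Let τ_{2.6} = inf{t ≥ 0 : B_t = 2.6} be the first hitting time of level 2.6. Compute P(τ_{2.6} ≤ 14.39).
P(τ_{2.6} ≤ 14.39) = 2(1 − Φ(2.6/√14.39)) = 2(1 − Φ(0.6854)) ≈ 0.4931

By the reflection principle for standard BM, P(τ_b ≤ t) = 2 · P(B_t ≥ b). Since B_t ~ N(0, t), P(B_t ≥ 2.6) = 1 − Φ(2.6/√t) = 1 − Φ(2.6/√14.39) = 1 − Φ(0.6854) ≈ 0.24655. Doubling: P(τ_{2.6} ≤ 14.39) ≈ 2 · 0.24655 = 0.49310 ≈ 0.4931.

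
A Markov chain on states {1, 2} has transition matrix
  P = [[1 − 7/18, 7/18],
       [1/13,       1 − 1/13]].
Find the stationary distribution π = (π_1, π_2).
π_1 = 18/109, π_2 = 91/109

Solve πP = π with π_1 + π_2 = 1. From πP = π: π_1 · (1 − 7/18) + π_2 · 1/13 = π_1 ⇒ π_2 · 1/13 = π_1 · 7/18 ⇒ π_2/π_1 = (7/18)/(1/13) = 91/18. Together with π_1 + π_2 = 1:
  π_1 = (1/13)/(7/18 + 1/13) = (1/13)/(109/234) = 18/109,
  π_2 = (7/18)/(7/18 + 1/13) = (7/18)/(109/234) = 91/109.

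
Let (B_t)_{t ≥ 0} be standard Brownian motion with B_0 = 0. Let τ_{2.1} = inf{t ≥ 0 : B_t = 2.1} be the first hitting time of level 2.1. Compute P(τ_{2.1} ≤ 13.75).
P(τ_{2.1} ≤ 13.75) = 2(1 − Φ(2.1/√13.75)) = 2(1 − Φ(0.5663)) ≈ 0.5712

By the reflection principle for standard BM, P(τ_b ≤ t) = 2 · P(B_t ≥ b). Since B_t ~ N(0, t), P(B_t ≥ 2.1) = 1 − Φ(2.1/√t) = 1 − Φ(2.1/√13.75) = 1 − Φ(0.5663) ≈ 0.28559. Doubling: P(τ_{2.1} ≤ 13.75) ≈ 2 · 0.28559 = 0.57118 ≈ 0.5712.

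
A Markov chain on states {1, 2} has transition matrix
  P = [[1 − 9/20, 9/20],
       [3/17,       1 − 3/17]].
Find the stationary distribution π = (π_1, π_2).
π_1 = 20/71, π_2 = 51/71

Solve πP = π with π_1 + π_2 = 1. From πP = π: π_1 · (1 − 9/20) + π_2 · 3/17 = π_1 ⇒ π_2 · 3/17 = π_1 · 9/20 ⇒ π_2/π_1 = (9/20)/(3/17) = 51/20. Together with π_1 + π_2 = 1:
  π_1 = (3/17)/(9/20 + 3/17) = (3/17)/(213/340) = 20/71,
  π_2 = (9/20)/(9/20 + 3/17) = (9/20)/(213/340) = 51/71.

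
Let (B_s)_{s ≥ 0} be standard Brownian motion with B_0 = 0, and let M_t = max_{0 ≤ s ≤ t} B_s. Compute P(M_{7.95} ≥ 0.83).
P(M_{7.95} ≥ 0.83) = 2·P(B_{7.95} ≥ 0.83) = 2(1 − Φ(0.83/√7.95)) ≈ 0.7685

By the reflection principle for Brownian motion, P(M_t ≥ a) = 2 · P(B_t ≥ a) for a ≥ 0. Since B_t ~ N(0, t), P(B_t ≥ 0.83) = 1 − Φ(0.83/√t) = 1 − Φ(0.83/√7.95) = 1 − Φ(0.2944). So
  P(M_{7.95} ≥ 0.83) = 2(1 − Φ(0.2944)) ≈ 0.7685.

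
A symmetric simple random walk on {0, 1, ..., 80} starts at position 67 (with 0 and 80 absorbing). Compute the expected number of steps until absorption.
E[τ | X_0 = 67] = 871

Let v_k = E[τ | X_0 = k]. Boundary: v_0 = v_80 = 0. Recurrence: v_k = 1 + (v_{k-1} + v_{k+1})/2 for 1 ≤ k ≤ 79. The particular solution to v_k − (v_{k-1} + v_{k+1})/2 = 1 is v_k = −k^2. Adding homogeneous solution A + B k and matching boundaries gives v_k = k (80 − k). Substituting k = 67: v_67 = 67 · 13 = 871.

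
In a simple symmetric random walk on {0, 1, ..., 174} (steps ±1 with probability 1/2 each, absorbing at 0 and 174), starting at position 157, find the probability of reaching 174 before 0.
P(hit 174 before 0) = 157/174

Let u_k = P(hit 174 before 0 | start at k). Then u_0 = 0, u_174 = 1, and u_k = u_{k-1}/2 + u_{k+1}/2 for 1 ≤ k ≤ 173. This harmonic recurrence is solved by u_k = k/174, giving u_157 = 157/174.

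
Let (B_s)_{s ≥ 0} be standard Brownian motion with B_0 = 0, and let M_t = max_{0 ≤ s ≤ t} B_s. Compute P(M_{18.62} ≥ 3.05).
P(M_{18.62} ≥ 3.05) = 2·P(B_{18.62} ≥ 3.05) = 2(1 − Φ(3.05/√18.62)) ≈ 0.4797

By the reflection principle for Brownian motion, P(M_t ≥ a) = 2 · P(B_t ≥ a) for a ≥ 0. Since B_t ~ N(0, t), P(B_t ≥ 3.05) = 1 − Φ(3.05/√t) = 1 − Φ(3.05/√18.62) = 1 − Φ(0.7068). So
  P(M_{18.62} ≥ 3.05) = 2(1 − Φ(0.7068)) ≈ 0.4797.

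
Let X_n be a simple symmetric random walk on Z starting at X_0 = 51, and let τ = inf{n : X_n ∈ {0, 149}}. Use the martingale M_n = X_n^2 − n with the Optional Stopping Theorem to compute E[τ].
E[τ] = 4998

M_n = X_n^2 − n is a martingale (since E[X_{n+1}^2 | F_n] = X_n^2 + 1). By OST (τ has finite mean in a bounded region), E[M_τ] = E[M_0] = X_0^2 − 0 = 51^2 = 2601. Also E[M_τ] = E[X_τ^2] − E[τ]. The walk exits at 0 or 149, with P(hit 149 first) = 51/149, so E[X_τ^2] = 149^2 · 51/149 + 0 = 7599. Thus E[τ] = E[X_τ^2] − E[M_τ] = 7599 − 2601 = 4998 = 51(149 − 51) = 4998.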